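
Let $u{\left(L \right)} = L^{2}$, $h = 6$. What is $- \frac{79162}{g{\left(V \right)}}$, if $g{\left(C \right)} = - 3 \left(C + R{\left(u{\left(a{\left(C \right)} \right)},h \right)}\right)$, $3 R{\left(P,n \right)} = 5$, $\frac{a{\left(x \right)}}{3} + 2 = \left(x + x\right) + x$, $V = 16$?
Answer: $\frac{79162}{53} \approx 1493.6$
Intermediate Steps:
$a{\left(x \right)} = -6 + 9 x$ ($a{\left(x \right)} = -6 + 3 \left(\left(x + x\right) + x\right) = -6 + 3 \left(2 x + x\right) = -6 + 3 \cdot 3 x = -6 + 9 x$)
$R{\left(P,n \right)} = \frac{5}{3}$ ($R{\left(P,n \right)} = \frac{1}{3} \cdot 5 = \frac{5}{3}$)
$g{\left(C \right)} = -5 - 3 C$ ($g{\left(C \right)} = - 3 \left(C + \frac{5}{3}\right) = - 3 \left(\frac{5}{3} + C\right) = -5 - 3 C$)
$- \frac{79162}{g{\left(V \right)}} = - \frac{79162}{-5 - 48} = - \frac{79162}{-53} = \left(-79162\right) \left(- \frac{1}{53}\right) = \frac{79162}{53}$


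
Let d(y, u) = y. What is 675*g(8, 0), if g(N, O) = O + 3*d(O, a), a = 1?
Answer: 0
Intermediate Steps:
g(N, O) = 4*O (g(N, O) = O + 3*O = 4*O)
675*g(8, 0) = 675*(4*0) = 675*0 = 0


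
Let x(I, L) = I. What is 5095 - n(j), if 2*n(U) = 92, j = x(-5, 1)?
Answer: 5049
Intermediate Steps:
j = -5
n(U) = 46 (n(U) = (½)*92 = 46)
5095 - n(j) = 5095 - 1*46 = 5095 - 46 = 5049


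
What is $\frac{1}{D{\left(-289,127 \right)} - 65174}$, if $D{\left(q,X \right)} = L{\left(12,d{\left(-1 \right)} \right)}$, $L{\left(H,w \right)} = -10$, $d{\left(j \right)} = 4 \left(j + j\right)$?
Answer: $- \frac{1}{65184} \approx -1.5341 \cdot 10^{-5}$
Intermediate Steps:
$d{\left(j \right)} = 8 j$ ($d{\left(j \right)} = 4 \cdot 2 j = 8 j$)
$D{\left(q,X \right)} = -10$
$\frac{1}{D{\left(-289,127 \right)} - 65174} = \frac{1}{-10 - 65174} = \frac{1}{-65184} = - \frac{1}{65184}$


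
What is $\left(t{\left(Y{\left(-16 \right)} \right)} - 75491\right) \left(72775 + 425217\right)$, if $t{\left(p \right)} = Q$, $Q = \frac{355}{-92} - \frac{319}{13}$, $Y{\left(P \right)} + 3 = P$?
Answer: $- \frac{11244808633102}{299} \approx -3.7608 \cdot 10^{10}$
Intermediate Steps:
$Y{\left(P \right)} = -3 + P$
$Q = - \frac{33963}{1196}$ ($Q = 355 \left(- \frac{1}{92}\right) - \frac{319}{13} = - \frac{355}{92} - \frac{319}{13} = - \frac{33963}{1196} \approx -28.397$)
$t{\left(p \right)} = - \frac{33963}{1196}$
$\left(t{\left(Y{\left(-16 \right)} \right)} - 75491\right) \left(72775 + 425217\right) = \left(- \frac{33963}{1196} - 75491\right) \left(72775 + 425217\right) = \left(- \frac{90321199}{1196}\right) 497992 = - \frac{11244808633102}{299}$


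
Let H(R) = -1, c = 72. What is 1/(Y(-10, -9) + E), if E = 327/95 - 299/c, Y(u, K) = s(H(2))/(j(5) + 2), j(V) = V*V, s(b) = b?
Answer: -20520/15343 ≈ -1.3374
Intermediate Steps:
j(V) = V²
Y(u, K) = -1/27 (Y(u, K) = -1/(5² + 2) = -1/(25 + 2) = -1/27)
E = -4861/6840 (E = 327/95 - 299/72 = -4861/6840 ≈ -0.71067)
1/(Y(-10, -9) + E) = 1/(-1/27 - 4861/6840) = 1/(-15343/20520) = -20520/15343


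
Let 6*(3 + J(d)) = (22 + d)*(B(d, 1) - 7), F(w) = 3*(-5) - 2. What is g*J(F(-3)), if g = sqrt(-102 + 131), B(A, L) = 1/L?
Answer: -8*sqrt(29) ≈ -43.081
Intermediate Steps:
F(w) = -17 (F(w) = -15 - 2 = -17)
J(d) = -25 - d (J(d) = -3 + ((22 + d)*(1/1 - 7))/6 = -3 + ((22 + d)*(1 - 7))/6 = -3 + ((22 + d)*(-6))/6 = -3 + (-132 - 6*d)/6 = -3 + (-22 - d) = -25 - d)
g = sqrt(29) ≈ 5.3852
g*J(F(-3)) = sqrt(29)*(-25 - 1*(-17)) = sqrt(29)*(-25 + 17) = sqrt(29)*(-8) = -8*sqrt(29)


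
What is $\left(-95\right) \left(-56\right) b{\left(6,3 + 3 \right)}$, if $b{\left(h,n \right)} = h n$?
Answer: $191520$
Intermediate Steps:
$\left(-95\right) \left(-56\right) b{\left(6,3 + 3 \right)} = \left(-95\right) \left(-56\right) 6 \left(3 + 3\right) = 5320 \cdot 6 \cdot 6 = 5320 \cdot 36 = 191520$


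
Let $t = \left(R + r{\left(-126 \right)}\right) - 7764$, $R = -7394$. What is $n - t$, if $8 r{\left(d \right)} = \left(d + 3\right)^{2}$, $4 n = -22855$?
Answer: $\frac{60425}{8} \approx 7553.1$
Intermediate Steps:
$n = - \frac{22855}{4}$ ($n = \frac{1}{4} \left(-22855\right) = - \frac{22855}{4} \approx -5713.8$)
$r{\left(d \right)} = \frac{\left(3 + d\right)^{2}}{8}$ ($r{\left(d \right)} = \frac{\left(d + 3\right)^{2}}{8} = \frac{\left(3 + d\right)^{2}}{8}$)
$t = - \frac{106135}{8}$ ($t = \left(-7394 + \frac{\left(3 - 126\right)^{2}}{8}\right) - 7764 = \left(-7394 + \frac{\left(-123\right)^{2}}{8}\right) - 7764 = \left(-7394 + \frac{1}{8} \cdot 15129\right) - 7764 = \left(-7394 + \frac{15129}{8}\right) - 7764 = - \frac{44023}{8} - 7764 = - \frac{106135}{8} \approx -13267.0$)
$n - t = - \frac{22855}{4} - - \frac{106135}{8} = - \frac{22855}{4} + \frac{106135}{8} = \frac{60425}{8}$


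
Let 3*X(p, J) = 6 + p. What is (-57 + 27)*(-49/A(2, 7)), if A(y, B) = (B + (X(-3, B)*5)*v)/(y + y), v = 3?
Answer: 2940/11 ≈ 267.27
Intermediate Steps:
X(p, J) = 2 + p/3 (X(p, J) = (6 + p)/3 = 2 + p/3)
A(y, B) = (15 + B)/(2*y) (A(y, B) = (B + ((2 + (⅓)*(-3))*5)*3)/(y + y) = (B + ((2 - 1)*5)*3)/((2*y)) = (B + (1*5)*3)*(1/(2*y)) = (B + 5*3)*(1/(2*y)) = (B + 15)*(1/(2*y)) = (15 + B)*(1/(2*y)) = (15 + B)/(2*y))
(-57 + 27)*(-49/A(2, 7)) = (-57 + 27)*(-49*4/(15 + 7)) = -(-1470)/((½)*(½)*22) = -(-1470)/11/2 = -(-1470)*2/11 = -30*(-98/11) = 2940/11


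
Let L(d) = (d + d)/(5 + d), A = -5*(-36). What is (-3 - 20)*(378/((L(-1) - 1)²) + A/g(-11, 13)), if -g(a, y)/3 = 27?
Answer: -34316/9 ≈ -3812.9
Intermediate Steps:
g(a, y) = -81 (g(a, y) = -3*27 = -81)
A = 180
L(d) = 2*d/(5 + d) (L(d) = (2*d)/(5 + d) = 2*d/(5 + d))
(-3 - 20)*(378/((L(-1) - 1)²) + A/g(-11, 13)) = (-3 - 20)*(378/((2*(-1)/(5 - 1) - 1)²) + 180/(-81)) = -23*(378/((2*(-1)/4 - 1)²) + 180*(-1/81)) = -23*(378/((2*(-1)*(¼) - 1)²) - 20/9) = -23*(378/((-½ - 1)²) - 20/9) = -23*(378/((-3/2)²) - 20/9) = -23*(378/(9/4) - 20/9) = -23*(378*(4/9) - 20/9) = -23*(168 - 20/9) = -23*1492/9 = -34316/9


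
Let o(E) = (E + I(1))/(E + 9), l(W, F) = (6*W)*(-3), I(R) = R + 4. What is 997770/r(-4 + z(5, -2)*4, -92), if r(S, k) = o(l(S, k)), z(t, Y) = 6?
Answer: 70043454/71 ≈ 9.8653e+5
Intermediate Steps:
I(R) = 4 + R
l(W, F) = -18*W
o(E) = (5 + E)/(9 + E) (o(E) = (E + (4 + 1))/(E + 9) = (E + 5)/(9 + E) = (5 + E)/(9 + E))
r(S, k) = (5 - 18*S)/(9 - 18*S)
997770/r(-4 + z(5, -2)*4, -92) = 997770/(((-5 + 18*(-4 + 6*4))/(9*(-1 + 2*(-4 + 6*4))))) = 997770/(((-5 + 18*(-4 + 24))/(9*(-1 + 2*(-4 + 24))))) = 997770/(((-5 + 18*20)/(9*(-1 + 2*20)))) = 997770/(((-5 + 360)/(9*(-1 + 40)))) = 997770/(((1/9)*355/39)) = 997770/(((1/9)*(1/39)*355)) = 997770/(355/351) = 997770*(351/355) = 70043454/71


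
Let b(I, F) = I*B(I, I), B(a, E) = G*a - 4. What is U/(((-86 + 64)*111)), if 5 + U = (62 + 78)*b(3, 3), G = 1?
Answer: 425/2442 ≈ 0.17404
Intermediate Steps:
B(a, E) = -4 + a (B(a, E) = 1*a - 4 = a - 4 = -4 + a)
b(I, F) = I*(-4 + I)
U = -425 (U = -5 + (62 + 78)*(3*(-4 + 3)) = -5 + 140*(3*(-1)) = -5 + 140*(-3) = -5 - 420 = -425)
U/(((-86 + 64)*111)) = -425*1/(111*(-86 + 64)) = -425/((-22*111)) = -425/(-2442) = -425*(-1/2442) = 425/2442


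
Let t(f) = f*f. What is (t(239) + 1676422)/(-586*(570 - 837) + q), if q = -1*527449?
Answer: -1733543/370987 ≈ -4.6728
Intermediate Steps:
t(f) = f**2
q = -527449
(t(239) + 1676422)/(-586*(570 - 837) + q) = (239**2 + 1676422)/(-586*(570 - 837) - 527449) = (57121 + 1676422)/(-586*(-267) - 527449) = 1733543/(156462 - 527449) = 1733543/(-370987) = 1733543*(-1/370987) = -1733543/370987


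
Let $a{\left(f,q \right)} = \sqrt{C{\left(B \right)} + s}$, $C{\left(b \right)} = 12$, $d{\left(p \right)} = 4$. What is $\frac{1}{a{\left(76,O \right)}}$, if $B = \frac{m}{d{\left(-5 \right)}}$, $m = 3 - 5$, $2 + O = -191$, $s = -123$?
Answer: $- \frac{i \sqrt{111}}{111} \approx - 0.094916 i$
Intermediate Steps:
$O = -193$ ($O = -2 - 191 = -193$)
$m = -2$
$B = - \frac{1}{2}$ ($B = - \frac{2}{4} = \left(-2\right) \frac{1}{4} = - \frac{1}{2} \approx -0.5$)
$a{\left(f,q \right)} = i \sqrt{111}$ ($a{\left(f,q \right)} = \sqrt{12 - 123} = \sqrt{-111} = i \sqrt{111}$)
$\frac{1}{a{\left(76,O \right)}} = \frac{1}{i \sqrt{111}} = - \frac{i \sqrt{111}}{111}$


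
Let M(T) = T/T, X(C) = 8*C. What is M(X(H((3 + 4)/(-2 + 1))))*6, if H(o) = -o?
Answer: 6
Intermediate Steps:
M(T) = 1
M(X(H((3 + 4)/(-2 + 1))))*6 = 1*6 = 6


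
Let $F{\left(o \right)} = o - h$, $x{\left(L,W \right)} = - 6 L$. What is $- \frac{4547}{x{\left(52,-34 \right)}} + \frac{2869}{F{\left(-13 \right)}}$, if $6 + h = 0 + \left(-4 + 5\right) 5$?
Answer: $- \frac{23349}{104} \approx -224.51$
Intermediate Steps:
$h = -1$ ($h = -6 + \left(0 + \left(-4 + 5\right) 5\right) = -6 + \left(0 + 1 \cdot 5\right) = -6 + \left(0 + 5\right) = -6 + 5 = -1$)
$F{\left(o \right)} = 1 + o$ ($F{\left(o \right)} = o - -1 = o + 1 = 1 + o$)
$- \frac{4547}{x{\left(52,-34 \right)}} + \frac{2869}{F{\left(-13 \right)}} = - \frac{4547}{\left(-6\right) 52} + \frac{2869}{1 - 13} = - \frac{4547}{-312} + \frac{2869}{-12} = \left(-4547\right) \left(- \frac{1}{312}\right) + 2869 \left(- \frac{1}{12}\right) = \frac{4547}{312} - \frac{2869}{12} = - \frac{23349}{104}$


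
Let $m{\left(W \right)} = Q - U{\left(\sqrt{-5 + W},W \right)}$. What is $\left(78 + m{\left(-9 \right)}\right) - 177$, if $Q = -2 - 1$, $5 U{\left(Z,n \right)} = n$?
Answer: $- \frac{501}{5} \approx -100.2$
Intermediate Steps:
$U{\left(Z,n \right)} = \frac{n}{5}$
$Q = -3$
$m{\left(W \right)} = -3 - \frac{W}{5}$
$\left(78 + m{\left(-9 \right)}\right) - 177 = \left(78 - \frac{6}{5}\right) - 177 = \frac{384}{5} - 177 = - \frac{501}{5}$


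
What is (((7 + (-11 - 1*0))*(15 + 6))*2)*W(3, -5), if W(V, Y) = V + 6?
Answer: -1512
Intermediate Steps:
W(V, Y) = 6 + V
(((7 + (-11 - 1*0))*(15 + 6))*2)*W(3, -5) = (((7 + (-11 - 1*0))*(15 + 6))*2)*(6 + 3) = (((7 + (-11 + 0))*21)*2)*9 = (((7 - 11)*21)*2)*9 = (-4*21*2)*9 = -84*2*9 = -168*9 = -1512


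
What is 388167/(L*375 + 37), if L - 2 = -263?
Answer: -29859/7526 ≈ -3.9674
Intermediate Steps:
L = -261 (L = 2 - 263 = -261)
388167/(L*375 + 37) = 388167/(-261*375 + 37) = 388167/(-97875 + 37) = 388167/(-97838) = 388167*(-1/97838) = -29859/7526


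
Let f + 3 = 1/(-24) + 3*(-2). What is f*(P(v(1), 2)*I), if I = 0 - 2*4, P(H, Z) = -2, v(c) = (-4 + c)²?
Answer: -434/3 ≈ -144.67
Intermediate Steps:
I = -8 (I = 0 - 8 = -8)
f = -217/24 (f = -3 + (1/(-24) + 3*(-2)) = -3 + (-1/24 - 6) = -3 - 145/24 = -217/24 ≈ -9.0417)
f*(P(v(1), 2)*I) = -(-217)*(-8)/12 = -217/24*16 = -434/3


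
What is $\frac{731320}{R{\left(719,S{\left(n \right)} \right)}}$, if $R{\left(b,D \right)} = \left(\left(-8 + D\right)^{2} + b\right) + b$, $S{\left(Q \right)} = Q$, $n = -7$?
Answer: $\frac{731320}{1663} \approx 439.76$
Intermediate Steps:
$R{\left(b,D \right)} = \left(-8 + D\right)^{2} + 2 b$ ($R{\left(b,D \right)} = \left(b + \left(-8 + D\right)^{2}\right) + b = \left(-8 + D\right)^{2} + 2 b$)
$\frac{731320}{R{\left(719,S{\left(n \right)} \right)}} = \frac{731320}{\left(-8 - 7\right)^{2} + 2 \cdot 719} = \frac{731320}{\left(-15\right)^{2} + 1438} = \frac{731320}{225 + 1438} = \frac{731320}{1663}$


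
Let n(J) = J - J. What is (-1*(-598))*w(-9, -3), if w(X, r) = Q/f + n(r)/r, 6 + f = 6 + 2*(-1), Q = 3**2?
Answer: -2691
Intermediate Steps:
Q = 9
n(J) = 0
f = -2 (f = -6 + (6 + 2*(-1)) = -6 + (6 - 2) = -6 + 4 = -2)
w(X, r) = -9/2 (w(X, r) = 9/(-2) + 0/r = 9*(-1/2) + 0 = -9/2 + 0 = -9/2)
(-1*(-598))*w(-9, -3) = -1*(-598)*(-9/2) = 598*(-9/2) = -2691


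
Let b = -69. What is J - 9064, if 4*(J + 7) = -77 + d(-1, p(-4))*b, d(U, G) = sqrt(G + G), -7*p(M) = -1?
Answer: -36361/4 - 69*sqrt(14)/28 ≈ -9099.5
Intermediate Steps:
p(M) = 1/7 (p(M) = -1/7*(-1) = 1/7)
d(U, G) = sqrt(2)*sqrt(G) (d(U, G) = sqrt(2*G) = sqrt(2)*sqrt(G))
J = -105/4 - 69*sqrt(14)/28 (J = -7 + (-77 + (sqrt(2)*sqrt(1/7))*(-69))/4 = -7 + (-77 + (sqrt(2)*(sqrt(7)/7))*(-69))/4 = -7 + (-77 + (sqrt(14)/7)*(-69))/4 = -7 + (-77 - 69*sqrt(14)/7)/4 = -7 + (-77/4 - 69*sqrt(14)/28) = -105/4 - 69*sqrt(14)/28 ≈ -35.471)
J - 9064 = (-105/4 - 69*sqrt(14)/28) - 9064 = -36361/4 - 69*sqrt(14)/28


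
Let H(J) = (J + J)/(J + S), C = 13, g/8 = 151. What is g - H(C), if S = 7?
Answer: 12067/10 ≈ 1206.7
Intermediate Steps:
g = 1208 (g = 8*151 = 1208)
H(J) = 2*J/(7 + J) (H(J) = (J + J)/(J + 7) = (2*J)/(7 + J) = 2*J/(7 + J))
g - H(C) = 1208 - 2*13/(7 + 13) = 1208 - 2*13/20 = 1208 - 1*13/10 = 1208 - 13/10 = 12067/10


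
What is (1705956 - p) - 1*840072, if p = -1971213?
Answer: 2837097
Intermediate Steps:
(1705956 - p) - 1*840072 = (1705956 - 1*(-1971213)) - 1*840072 = (1705956 + 1971213) - 840072 = 3677169 - 840072 = 2837097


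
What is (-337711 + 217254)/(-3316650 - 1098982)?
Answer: 120457/4415632 ≈ 0.027280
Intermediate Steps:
(-337711 + 217254)/(-3316650 - 1098982) = -120457/(-4415632) = -120457*(-1/4415632) = 120457/4415632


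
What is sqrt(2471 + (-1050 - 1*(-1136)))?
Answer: sqrt(2557) ≈ 50.567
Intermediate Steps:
sqrt(2471 + (-1050 - 1*(-1136))) = sqrt(2471 + (-1050 + 1136)) = sqrt(2471 + 86) = sqrt(2557)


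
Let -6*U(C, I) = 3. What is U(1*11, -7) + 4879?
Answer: 9757/2 ≈ 4878.5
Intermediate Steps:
U(C, I) = -½ (U(C, I) = -⅙*3 = -½)
U(1*11, -7) + 4879 = -½ + 4879 = 9757/2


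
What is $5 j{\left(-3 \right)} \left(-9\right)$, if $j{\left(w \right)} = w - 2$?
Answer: $225$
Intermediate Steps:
$j{\left(w \right)} = -2 + w$ ($j{\left(w \right)} = w - 2 = -2 + w$)
$5 j{\left(-3 \right)} \left(-9\right) = 5 \left(-2 - 3\right) \left(-9\right) = 5 \left(-5\right) \left(-9\right) = \left(-25\right) \left(-9\right) = 225$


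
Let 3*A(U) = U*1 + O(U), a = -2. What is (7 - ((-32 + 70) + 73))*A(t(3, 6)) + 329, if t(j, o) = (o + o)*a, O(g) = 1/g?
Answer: 10462/9 ≈ 1162.4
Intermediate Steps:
t(j, o) = -4*o (t(j, o) = (o + o)*(-2) = (2*o)*(-2) = -4*o)
A(U) = U/3 + 1/(3*U) (A(U) = (U*1 + 1/U)/3 = (U + 1/U)/3 = U/3 + 1/(3*U))
(7 - ((-32 + 70) + 73))*A(t(3, 6)) + 329 = (7 - ((-32 + 70) + 73))*((1 + (-4*6)²)/(3*((-4*6)))) + 329 = (7 - (38 + 73))*((⅓)*(1 + (-24)²)/(-24)) + 329 = (7 - 1*111)*((⅓)*(-1/24)*(1 + 576)) + 329 = (7 - 111)*((⅓)*(-1/24)*577) + 329 = -104*(-577/72) + 329 = 7501/9 + 329 = 10462/9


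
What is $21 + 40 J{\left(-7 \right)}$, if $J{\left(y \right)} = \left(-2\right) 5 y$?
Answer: $2821$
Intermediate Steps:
$J{\left(y \right)} = - 10 y$
$21 + 40 J{\left(-7 \right)} = 21 + 40 \left(\left(-10\right) \left(-7\right)\right) = 21 + 40 \cdot 70 = 21 + 2800 = 2821$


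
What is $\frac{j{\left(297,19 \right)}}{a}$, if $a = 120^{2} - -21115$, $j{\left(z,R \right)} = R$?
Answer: $\frac{19}{35515} \approx 0.00053499$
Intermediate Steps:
$a = 35515$ ($a = 14400 + 21115 = 35515$)
$\frac{j{\left(297,19 \right)}}{a} = \frac{19}{35515}$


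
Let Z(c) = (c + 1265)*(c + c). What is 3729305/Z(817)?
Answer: 3729305/3401988 ≈ 1.0962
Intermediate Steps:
Z(c) = 2*c*(1265 + c) (Z(c) = (1265 + c)*(2*c) = 2*c*(1265 + c))
3729305/Z(817) = 3729305/((2*817*(1265 + 817))) = 3729305/((2*817*2082)) = 3729305/3401988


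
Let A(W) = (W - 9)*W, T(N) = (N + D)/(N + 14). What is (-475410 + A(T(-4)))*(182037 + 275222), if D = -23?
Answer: -21737105637819/100 ≈ -2.1737e+11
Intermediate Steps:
T(N) = (-23 + N)/(14 + N) (T(N) = (N - 23)/(N + 14) = (-23 + N)/(14 + N))
A(W) = W*(-9 + W) (A(W) = (-9 + W)*W = W*(-9 + W))
(-475410 + A(T(-4)))*(182037 + 275222) = (-475410 + ((-23 - 4)/(14 - 4))*(-9 + (-23 - 4)/(14 - 4)))*(182037 + 275222) = (-475410 + (-27/10)*(-9 - 27/10))*457259 = (-475410 + ((⅒)*(-27))*(-9 + (⅒)*(-27)))*457259 = (-475410 - 27*(-9 - 27/10)/10)*457259 = (-475410 - 27/10*(-117/10))*457259 = (-475410 + 3159/100)*457259 = -47537841/100*457259 = -21737105637819/100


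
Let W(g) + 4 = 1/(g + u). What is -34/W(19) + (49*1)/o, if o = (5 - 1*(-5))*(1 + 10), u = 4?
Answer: 90479/10010 ≈ 9.0389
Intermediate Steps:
W(g) = -4 + 1/(4 + g) (W(g) = -4 + 1/(g + 4) = -4 + 1/(4 + g))
o = 110 (o = (5 + 5)*11 = 10*11 = 110)
-34/W(19) + (49*1)/o = -34*(4 + 19)/(-15 - 4*19) + (49*1)/110 = -34*23/(-15 - 76) + 49*(1/110) = -34/((1/23)*(-91)) + 49/110 = -34/(-91/23) + 49/110 = -34*(-23/91) + 49/110 = 782/91 + 49/110 = 90479/10010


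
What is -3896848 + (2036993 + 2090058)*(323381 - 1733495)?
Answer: -5819616290662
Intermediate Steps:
-3896848 + (2036993 + 2090058)*(323381 - 1733495) = -3896848 + 4127051*(-1410114) = -3896848 - 5819612393814 = -5819616290662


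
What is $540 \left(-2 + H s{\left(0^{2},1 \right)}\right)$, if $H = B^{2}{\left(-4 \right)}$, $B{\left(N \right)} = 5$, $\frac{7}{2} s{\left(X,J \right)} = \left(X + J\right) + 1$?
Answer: $\frac{46440}{7} \approx 6634.3$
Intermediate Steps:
$s{\left(X,J \right)} = \frac{2}{7} + \frac{2 J}{7} + \frac{2 X}{7}$ ($s{\left(X,J \right)} = \frac{2 \left(\left(X + J\right) + 1\right)}{7} = \frac{2 \left(\left(J + X\right) + 1\right)}{7} = \frac{2 \left(1 + J + X\right)}{7} = \frac{2}{7} + \frac{2 J}{7} + \frac{2 X}{7}$)
$H = 25$ ($H = 5^{2} = 25$)
$540 \left(-2 + H s{\left(0^{2},1 \right)}\right) = 540 \left(-2 + 25 \left(\frac{2}{7} + \frac{2}{7} \cdot 1 + \frac{2 \cdot 0^{2}}{7}\right)\right) = 540 \left(-2 + 25 \left(\frac{2}{7} + \frac{2}{7} + \frac{2}{7} \cdot 0\right)\right) = 540 \left(-2 + 25 \left(\frac{2}{7} + \frac{2}{7} + 0\right)\right) = 540 \left(-2 + 25 \cdot \frac{4}{7}\right) = 540 \left(-2 + \frac{100}{7}\right) = 540 \cdot \frac{86}{7} = \frac{46440}{7}$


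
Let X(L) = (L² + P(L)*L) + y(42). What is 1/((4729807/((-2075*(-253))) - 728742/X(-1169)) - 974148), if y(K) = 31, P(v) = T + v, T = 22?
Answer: -284267137825/276915779163211381 ≈ -1.0265e-6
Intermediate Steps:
P(v) = 22 + v
X(L) = 31 + L² + L*(22 + L) (X(L) = (L² + (22 + L)*L) + 31 = (L² + L*(22 + L)) + 31 = 31 + L² + L*(22 + L))
1/((4729807/((-2075*(-253))) - 728742/X(-1169)) - 974148) = 1/((4729807/((-2075*(-253))) - 728742/(31 + (-1169)² - 1169*(22 - 1169))) - 974148) = 1/((4729807/524975 - 728742/(31 + 1366561 - 1169*(-1147))) - 974148) = 1/((4729807*(1/524975) - 728742/(31 + 1366561 + 1340843)) - 974148) = 1/((4729807/524975 - 728742/2707435) - 974148) = 1/(2484614736719/284267137825 - 974148) = 1/(-276915779163211381/284267137825) = -284267137825/276915779163211381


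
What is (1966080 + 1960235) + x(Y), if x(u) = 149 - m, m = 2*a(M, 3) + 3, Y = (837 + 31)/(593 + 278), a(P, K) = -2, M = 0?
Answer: 3926465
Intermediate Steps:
Y = 868/871 ≈ 0.99656
m = -1 (m = 2*(-2) + 3 = -4 + 3 = -1)
x(u) = 150 (x(u) = 149 - 1*(-1) = 149 + 1 = 150)
(1966080 + 1960235) + x(Y) = (1966080 + 1960235) + 150 = 3926315 + 150 = 3926465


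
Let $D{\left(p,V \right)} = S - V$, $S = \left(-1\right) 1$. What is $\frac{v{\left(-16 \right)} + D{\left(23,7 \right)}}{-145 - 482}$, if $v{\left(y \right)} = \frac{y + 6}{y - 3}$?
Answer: $\frac{142}{11913} \approx 0.01192$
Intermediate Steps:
$S = -1$
$v{\left(y \right)} = \frac{6 + y}{-3 + y}$
$D{\left(p,V \right)} = -1 - V$
$\frac{v{\left(-16 \right)} + D{\left(23,7 \right)}}{-145 - 482} = \frac{\frac{6 - 16}{-3 - 16} - 8}{-145 - 482} = \frac{\frac{1}{-19} \left(-10\right) - 8}{-627} = \left(\left(- \frac{1}{19}\right) \left(-10\right) - 8\right) \left(- \frac{1}{627}\right) = \left(\frac{10}{19} - 8\right) \left(- \frac{1}{627}\right) = \left(- \frac{142}{19}\right) \left(- \frac{1}{627}\right) = \frac{142}{11913}$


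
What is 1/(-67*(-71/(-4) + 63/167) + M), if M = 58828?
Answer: 668/38485801 ≈ 1.7357e-5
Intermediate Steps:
1/(-67*(-71/(-4) + 63/167) + M) = 1/(-67*(-71/(-4) + 63/167) + 58828) = 1/(-67*(-71*(-1/4) + 63*(1/167)) + 58828) = 1/(-67*(71/4 + 63/167) + 58828) = 1/(-67*12109/668 + 58828) = 1/(-811303/668 + 58828) = 1/(38485801/668) = 668/38485801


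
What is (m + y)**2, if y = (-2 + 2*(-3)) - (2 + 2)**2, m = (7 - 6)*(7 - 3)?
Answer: 400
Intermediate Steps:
m = 4 (m = 1*4 = 4)
y = -24 (y = (-2 - 6) - 1*4**2 = -8 - 1*16 = -8 - 16 = -24)
(m + y)**2 = (4 - 24)**2 = (-20)**2 = 400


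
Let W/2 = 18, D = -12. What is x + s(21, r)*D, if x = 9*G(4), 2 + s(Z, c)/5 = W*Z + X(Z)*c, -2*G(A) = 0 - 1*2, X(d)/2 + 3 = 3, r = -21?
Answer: -45231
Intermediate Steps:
X(d) = 0 (X(d) = -6 + 2*3 = -6 + 6 = 0)
G(A) = 1 (G(A) = -(0 - 1*2)/2 = -(0 - 2)/2 = -1/2*(-2) = 1)
W = 36 (W = 2*18 = 36)
s(Z, c) = -10 + 180*Z (s(Z, c) = -10 + 5*(36*Z + 0*c) = -10 + 5*(36*Z + 0) = -10 + 5*(36*Z) = -10 + 180*Z)
x = 9 (x = 9*1 = 9)
x + s(21, r)*D = 9 + (-10 + 180*21)*(-12) = 9 + (-10 + 3780)*(-12) = 9 + 3770*(-12) = 9 - 45240 = -45231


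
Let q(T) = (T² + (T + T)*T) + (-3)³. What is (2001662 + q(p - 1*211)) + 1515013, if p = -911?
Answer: 7293300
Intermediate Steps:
q(T) = -27 + 3*T² (q(T) = (T² + (2*T)*T) - 27 = (T² + 2*T²) - 27 = 3*T² - 27 = -27 + 3*T²)
(2001662 + q(p - 1*211)) + 1515013 = (2001662 + (-27 + 3*(-911 - 1*211)²)) + 1515013 = (2001662 + (-27 + 3*(-911 - 211)²)) + 1515013 = (2001662 + (-27 + 3*(-1122)²)) + 1515013 = (2001662 + (-27 + 3*1258884)) + 1515013 = (2001662 + (-27 + 3776652)) + 1515013 = (2001662 + 3776625) + 1515013 = 5778287 + 1515013 = 7293300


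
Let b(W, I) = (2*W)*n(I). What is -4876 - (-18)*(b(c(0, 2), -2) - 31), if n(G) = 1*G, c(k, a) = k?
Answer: -5434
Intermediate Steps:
n(G) = G
b(W, I) = 2*I*W (b(W, I) = (2*W)*I = 2*I*W)
-4876 - (-18)*(b(c(0, 2), -2) - 31) = -4876 - (-18)*(2*(-2)*0 - 31) = -4876 - (-18)*(0 - 31) = -4876 - (-18)*(-31) = -4876 - 1*558 = -4876 - 558 = -5434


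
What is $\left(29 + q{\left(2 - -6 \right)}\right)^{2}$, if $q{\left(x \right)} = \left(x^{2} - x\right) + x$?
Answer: $8649$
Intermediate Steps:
$q{\left(x \right)} = x^{2}$
$\left(29 + q{\left(2 - -6 \right)}\right)^{2} = \left(29 + \left(2 - -6\right)^{2}\right)^{2} = \left(29 + \left(2 + 6\right)^{2}\right)^{2} = \left(29 + 8^{2}\right)^{2} = \left(29 + 64\right)^{2} = 93^{2} = 8649$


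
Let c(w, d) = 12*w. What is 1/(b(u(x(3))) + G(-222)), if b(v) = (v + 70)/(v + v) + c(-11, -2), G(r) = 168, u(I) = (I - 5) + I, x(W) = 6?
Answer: 2/83 ≈ 0.024096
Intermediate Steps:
u(I) = -5 + 2*I (u(I) = (-5 + I) + I = -5 + 2*I)
b(v) = -132 + (70 + v)/(2*v) (b(v) = (v + 70)/(v + v) + 12*(-11) = (70 + v)/((2*v)) - 132 = (70 + v)*(1/(2*v)) - 132 = (70 + v)/(2*v) - 132 = -132 + (70 + v)/(2*v))
1/(b(u(x(3))) + G(-222)) = 1/((-263/2 + 35/(-5 + 2*6)) + 168) = 1/((-263/2 + 35/(-5 + 12)) + 168) = 1/((-263/2 + 35/7) + 168) = 1/((-263/2 + 35*(⅐)) + 168) = 1/((-263/2 + 5) + 168) = 1/(-253/2 + 168) = 1/(83/2) = 2/83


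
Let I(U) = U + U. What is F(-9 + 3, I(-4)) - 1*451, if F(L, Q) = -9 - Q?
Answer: -452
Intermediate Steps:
I(U) = 2*U
F(-9 + 3, I(-4)) - 1*451 = (-9 - 2*(-4)) - 1*451 = (-9 - 1*(-8)) - 451 = (-9 + 8) - 451 = -1 - 451 = -452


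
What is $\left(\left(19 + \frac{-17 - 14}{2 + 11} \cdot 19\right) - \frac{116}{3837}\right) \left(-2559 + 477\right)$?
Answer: $\frac{911750828}{16627} \approx 54836.0$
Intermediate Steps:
$\left(\left(19 + \frac{-17 - 14}{2 + 11} \cdot 19\right) - \frac{116}{3837}\right) \left(-2559 + 477\right) = \left(\left(19 + - \frac{31}{13} \cdot 19\right) - \frac{116}{3837}\right) \left(-2082\right) = \left(\left(19 + \left(-31\right) \frac{1}{13} \cdot 19\right) - \frac{116}{3837}\right) \left(-2082\right) = \left(\left(19 - \frac{589}{13}\right) - \frac{116}{3837}\right) \left(-2082\right) = \left(- \frac{342}{13} - \frac{116}{3837}\right) \left(-2082\right) = \left(- \frac{1313762}{49881}\right) \left(-2082\right) = \frac{911750828}{16627}$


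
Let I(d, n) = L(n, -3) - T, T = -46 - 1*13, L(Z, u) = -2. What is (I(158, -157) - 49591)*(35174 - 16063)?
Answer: -946644274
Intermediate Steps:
T = -59 (T = -46 - 13 = -59)
I(d, n) = 57 (I(d, n) = -2 - 1*(-59) = -2 + 59 = 57)
(I(158, -157) - 49591)*(35174 - 16063) = (57 - 49591)*(35174 - 16063) = -49534*19111 = -946644274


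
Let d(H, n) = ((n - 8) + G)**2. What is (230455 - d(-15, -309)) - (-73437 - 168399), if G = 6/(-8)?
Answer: 5941215/16 ≈ 3.7133e+5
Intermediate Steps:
G = -3/4 (G = 6*(-1/8) = -3/4 ≈ -0.75000)
d(H, n) = (-35/4 + n)**2 (d(H, n) = ((n - 8) - 3/4)**2 = ((-8 + n) - 3/4)**2 = (-35/4 + n)**2)
(230455 - d(-15, -309)) - (-73437 - 168399) = (230455 - (-35 + 4*(-309))**2/16) - (-73437 - 168399) = (230455 - (-35 - 1236)**2/16) - 1*(-241836) = (230455 - (-1271)**2/16) + 241836 = (230455 - 1615441/16) + 241836 = 2071839/16 + 241836 = 5941215/16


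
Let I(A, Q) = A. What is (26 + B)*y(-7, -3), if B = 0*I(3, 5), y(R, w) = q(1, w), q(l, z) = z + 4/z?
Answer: -338/3 ≈ -112.67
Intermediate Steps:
y(R, w) = w + 4/w
B = 0 (B = 0*3 = 0)
(26 + B)*y(-7, -3) = (26 + 0)*(-3 + 4/(-3)) = 26*(-3 + 4*(-⅓)) = 26*(-3 - 4/3) = 26*(-13/3) = -338/3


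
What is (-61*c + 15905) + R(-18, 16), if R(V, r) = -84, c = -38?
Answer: 18139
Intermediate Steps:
(-61*c + 15905) + R(-18, 16) = (-61*(-38) + 15905) - 84 = (2318 + 15905) - 84 = 18223 - 84 = 18139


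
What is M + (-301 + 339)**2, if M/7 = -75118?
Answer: -524382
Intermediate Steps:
M = -525826 (M = 7*(-75118) = -525826)
M + (-301 + 339)**2 = -525826 + (-301 + 339)**2 = -525826 + 38**2 = -525826 + 1444 = -524382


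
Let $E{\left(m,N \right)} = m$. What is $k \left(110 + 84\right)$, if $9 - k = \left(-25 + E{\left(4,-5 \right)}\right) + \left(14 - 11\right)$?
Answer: $5238$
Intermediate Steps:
$k = 27$ ($k = 9 - \left(\left(-25 + 4\right) + \left(14 - 11\right)\right) = 9 - \left(-21 + 3\right) = 9 - -18 = 9 + 18 = 27$)
$k \left(110 + 84\right) = 27 \left(110 + 84\right) = 27 \cdot 194 = 5238$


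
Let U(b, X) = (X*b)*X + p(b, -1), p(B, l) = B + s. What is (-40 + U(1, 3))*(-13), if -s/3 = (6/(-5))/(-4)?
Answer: 4017/10 ≈ 401.70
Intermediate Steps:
s = -9/10 (s = -3*6/(-5)/(-4) = -3*6*(-⅕)*(-1)/4 = -(-18)*(-1)/(5*4) = -3*3/10 = -9/10 ≈ -0.90000)
p(B, l) = -9/10 + B (p(B, l) = B - 9/10 = -9/10 + B)
U(b, X) = -9/10 + b + b*X² (U(b, X) = (X*b)*X + (-9/10 + b) = b*X² + (-9/10 + b) = -9/10 + b + b*X²)
(-40 + U(1, 3))*(-13) = (-40 + (-9/10 + 1 + 1*3²))*(-13) = (-40 + (-9/10 + 1 + 1*9))*(-13) = (-40 + (-9/10 + 1 + 9))*(-13) = (-40 + 91/10)*(-13) = -309/10*(-13) = 4017/10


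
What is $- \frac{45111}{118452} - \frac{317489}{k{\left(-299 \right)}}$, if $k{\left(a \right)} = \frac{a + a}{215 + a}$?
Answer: $- \frac{526505394455}{11805716} \approx -44598.0$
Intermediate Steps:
$k{\left(a \right)} = \frac{2 a}{215 + a}$
$- \frac{45111}{118452} - \frac{317489}{k{\left(-299 \right)}} = - \frac{45111}{118452} - \frac{317489}{2 \left(-299\right) \frac{1}{215 - 299}} = \left(-45111\right) \frac{1}{118452} - \frac{317489}{2 \left(-299\right) \frac{1}{-84}} = - \frac{15037}{39484} - \frac{317489}{2 \left(-299\right) \left(- \frac{1}{84}\right)} = - \frac{15037}{39484} - \frac{317489}{\frac{299}{42}} = - \frac{15037}{39484} - \frac{13334538}{299} = - \frac{526505394455}{11805716}$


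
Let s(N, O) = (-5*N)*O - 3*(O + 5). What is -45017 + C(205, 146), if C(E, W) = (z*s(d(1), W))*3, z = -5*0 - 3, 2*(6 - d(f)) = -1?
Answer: 1765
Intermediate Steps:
d(f) = 13/2 (d(f) = 6 - ½*(-1) = 6 + ½ = 13/2)
s(N, O) = -15 - 3*O - 5*N*O (s(N, O) = -5*N*O - 3*(5 + O) = -5*N*O + (-15 - 3*O) = -15 - 3*O - 5*N*O)
z = -3 (z = 0 - 3 = -3)
C(E, W) = 135 + 639*W/2 (C(E, W) = -3*(-15 - 3*W - 5*13/2*W)*3 = -3*(-15 - 3*W - 65*W/2)*3 = -3*(-15 - 71*W/2)*3 = (45 + 213*W/2)*3 = 135 + 639*W/2)
-45017 + C(205, 146) = -45017 + (135 + (639/2)*146) = -45017 + (135 + 46647) = -45017 + 46782 = 1765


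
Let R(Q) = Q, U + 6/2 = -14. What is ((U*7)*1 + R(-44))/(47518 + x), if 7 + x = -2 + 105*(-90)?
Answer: -163/38059 ≈ -0.0042828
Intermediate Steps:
U = -17 (U = -3 - 14 = -17)
x = -9459 (x = -7 + (-2 + 105*(-90)) = -7 + (-2 - 9450) = -7 - 9452 = -9459)
((U*7)*1 + R(-44))/(47518 + x) = (-17*7*1 - 44)/(47518 - 9459) = (-119*1 - 44)/38059 = (-119 - 44)*(1/38059) = -163*1/38059 = -163/38059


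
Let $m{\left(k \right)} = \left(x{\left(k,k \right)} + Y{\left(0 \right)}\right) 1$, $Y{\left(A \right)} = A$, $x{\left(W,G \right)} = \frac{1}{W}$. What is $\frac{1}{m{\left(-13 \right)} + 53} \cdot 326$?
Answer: $\frac{2119}{344} \approx 6.1599$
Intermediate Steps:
$m{\left(k \right)} = \frac{1}{k}$ ($m{\left(k \right)} = \left(\frac{1}{k} + 0\right) 1 = \frac{1}{k} 1 = \frac{1}{k}$)
$\frac{1}{m{\left(-13 \right)} + 53} \cdot 326 = \frac{1}{\frac{1}{-13} + 53} \cdot 326 = \frac{1}{- \frac{1}{13} + 53} \cdot 326 = \frac{1}{\frac{688}{13}} \cdot 326 = \frac{13}{688} \cdot 326 = \frac{2119}{344}$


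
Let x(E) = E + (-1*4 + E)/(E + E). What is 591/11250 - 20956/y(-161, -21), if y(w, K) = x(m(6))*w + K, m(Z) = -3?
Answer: -94237187/1233750 ≈ -76.383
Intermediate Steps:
x(E) = E + (-4 + E)/(2*E) (x(E) = E + (-4 + E)/((2*E)) = E + (-4 + E)*(1/(2*E)) = E + (-4 + E)/(2*E))
y(w, K) = K - 11*w/6 (y(w, K) = (½ - 3 - 2/(-3))*w + K = (½ - 3 - 2*(-⅓))*w + K = (½ - 3 + ⅔)*w + K = -11*w/6 + K = K - 11*w/6)
591/11250 - 20956/y(-161, -21) = 591/11250 - 20956/(-21 - 11/6*(-161)) = 591*(1/11250) - 20956/(-21 + 1771/6) = 197/3750 - 20956/1645/6 = 197/3750 - 20956*6/1645 = 197/3750 - 125736/1645 = -94237187/1233750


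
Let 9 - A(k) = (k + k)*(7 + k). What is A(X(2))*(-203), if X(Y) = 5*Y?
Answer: 67193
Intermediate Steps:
A(k) = 9 - 2*k*(7 + k) (A(k) = 9 - (k + k)*(7 + k) = 9 - 2*k*(7 + k))
A(X(2))*(-203) = (9 - 70*2 - 2*(5*2)²)*(-203) = (9 - 14*10 - 2*10²)*(-203) = (9 - 140 - 2*100)*(-203) = (9 - 140 - 200)*(-203) = -331*(-203) = 67193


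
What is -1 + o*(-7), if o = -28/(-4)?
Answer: -50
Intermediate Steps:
o = 7 (o = -28*(-1/4) = 7)
-1 + o*(-7) = -1 + 7*(-7) = -1 - 49 = -50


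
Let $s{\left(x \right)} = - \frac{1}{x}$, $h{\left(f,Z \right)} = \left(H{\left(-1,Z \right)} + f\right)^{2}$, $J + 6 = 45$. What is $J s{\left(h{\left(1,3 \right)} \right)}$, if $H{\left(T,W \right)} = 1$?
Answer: $- \frac{39}{4} \approx -9.75$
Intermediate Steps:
$J = 39$ ($J = -6 + 45 = 39$)
$h{\left(f,Z \right)} = \left(1 + f\right)^{2}$
$J s{\left(h{\left(1,3 \right)} \right)} = 39 \left(- \frac{1}{\left(1 + 1\right)^{2}}\right) = 39 \left(- \frac{1}{2^{2}}\right) = 39 \left(- \frac{1}{4}\right) = - \frac{39}{4}$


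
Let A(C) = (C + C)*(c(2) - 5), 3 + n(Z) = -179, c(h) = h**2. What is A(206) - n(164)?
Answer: -230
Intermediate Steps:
n(Z) = -182 (n(Z) = -3 - 179 = -182)
A(C) = -2*C (A(C) = (C + C)*(2**2 - 5) = (2*C)*(4 - 5) = (2*C)*(-1) = -2*C)
A(206) - n(164) = -2*206 - 1*(-182) = -412 + 182 = -230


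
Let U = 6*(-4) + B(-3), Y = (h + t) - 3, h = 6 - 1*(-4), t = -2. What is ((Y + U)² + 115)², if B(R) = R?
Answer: 358801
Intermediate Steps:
h = 10 (h = 6 + 4 = 10)
Y = 5 (Y = (10 - 2) - 3 = 8 - 3 = 5)
U = -27 (U = 6*(-4) - 3 = -24 - 3 = -27)
((Y + U)² + 115)² = ((5 - 27)² + 115)² = ((-22)² + 115)² = (484 + 115)² = 599² = 358801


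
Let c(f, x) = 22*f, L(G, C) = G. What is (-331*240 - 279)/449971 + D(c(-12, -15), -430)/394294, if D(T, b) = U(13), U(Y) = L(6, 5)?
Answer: -15715011780/88710432737 ≈ -0.17715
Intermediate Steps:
U(Y) = 6
D(T, b) = 6
(-331*240 - 279)/449971 + D(c(-12, -15), -430)/394294 = (-331*240 - 279)/449971 + 6/394294 = (-79440 - 279)*(1/449971) + 6*(1/394294) = -79719*1/449971 + 3/197147 = -79719/449971 + 3/197147 = -15715011780/88710432737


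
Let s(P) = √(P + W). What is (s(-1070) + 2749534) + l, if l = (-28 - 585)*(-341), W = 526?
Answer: 2958567 + 4*I*√34 ≈ 2.9586e+6 + 23.324*I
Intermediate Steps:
s(P) = √(526 + P) (s(P) = √(P + 526) = √(526 + P))
l = 209033 (l = -613*(-341) = 209033)
(s(-1070) + 2749534) + l = (√(526 - 1070) + 2749534) + 209033 = (√(-544) + 2749534) + 209033 = (4*I*√34 + 2749534) + 209033 = (2749534 + 4*I*√34) + 209033 = 2958567 + 4*I*√34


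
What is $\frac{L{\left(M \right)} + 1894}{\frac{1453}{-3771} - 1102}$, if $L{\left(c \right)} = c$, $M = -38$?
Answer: $- \frac{6998976}{4157095} \approx -1.6836$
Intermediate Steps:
$\frac{L{\left(M \right)} + 1894}{\frac{1453}{-3771} - 1102} = \frac{-38 + 1894}{\frac{1453}{-3771} - 1102} = \frac{1856}{1453 \left(- \frac{1}{3771}\right) - 1102} = \frac{1856}{- \frac{1453}{3771} - 1102} = \frac{1856}{- \frac{4157095}{3771}} = 1856 \left(- \frac{3771}{4157095}\right) = - \frac{6998976}{4157095}$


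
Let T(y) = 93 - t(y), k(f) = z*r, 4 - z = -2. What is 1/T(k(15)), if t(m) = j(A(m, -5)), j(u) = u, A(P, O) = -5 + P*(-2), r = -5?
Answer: 1/38 ≈ 0.026316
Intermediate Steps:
z = 6 (z = 4 - 1*(-2) = 4 + 2 = 6)
A(P, O) = -5 - 2*P
k(f) = -30 (k(f) = 6*(-5) = -30)
t(m) = -5 - 2*m
T(y) = 98 + 2*y (T(y) = 93 - (-5 - 2*y) = 93 + (5 + 2*y) = 98 + 2*y)
1/T(k(15)) = 1/(98 + 2*(-30)) = 1/(98 - 60) = 1/38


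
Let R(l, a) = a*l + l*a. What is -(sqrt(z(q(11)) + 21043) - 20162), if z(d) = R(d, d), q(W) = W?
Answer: 20162 - 3*sqrt(2365) ≈ 20016.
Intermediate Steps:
R(l, a) = 2*a*l (R(l, a) = a*l + a*l = 2*a*l)
z(d) = 2*d**2 (z(d) = 2*d*d = 2*d**2)
-(sqrt(z(q(11)) + 21043) - 20162) = -(sqrt(2*11**2 + 21043) - 20162) = -(sqrt(2*121 + 21043) - 20162) = -(sqrt(242 + 21043) - 20162) = -(sqrt(21285) - 20162) = -(3*sqrt(2365) - 20162) = -(-20162 + 3*sqrt(2365)) = 20162 - 3*sqrt(2365)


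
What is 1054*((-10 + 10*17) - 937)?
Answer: -818958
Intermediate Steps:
1054*((-10 + 10*17) - 937) = 1054*((-10 + 170) - 937) = 1054*(160 - 937) = 1054*(-777) = -818958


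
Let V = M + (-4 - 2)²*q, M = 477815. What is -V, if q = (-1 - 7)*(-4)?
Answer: -478967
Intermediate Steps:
q = 32 (q = -8*(-4) = 32)
V = 478967 (V = 477815 + (-4 - 2)²*32 = 477815 + (-6)²*32 = 477815 + 36*32 = 477815 + 1152 = 478967)
-V = -1*478967 = -478967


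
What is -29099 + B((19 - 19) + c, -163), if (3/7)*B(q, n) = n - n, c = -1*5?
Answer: -29099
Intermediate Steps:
c = -5
B(q, n) = 0 (B(q, n) = 7*(n - n)/3 = (7/3)*0 = 0)
-29099 + B((19 - 19) + c, -163) = -29099 + 0 = -29099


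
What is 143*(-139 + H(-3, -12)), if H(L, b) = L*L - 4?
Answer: -19162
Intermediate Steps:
H(L, b) = -4 + L² (H(L, b) = L² - 4 = -4 + L²)
143*(-139 + H(-3, -12)) = 143*(-139 + (-4 + (-3)²)) = 143*(-139 + (-4 + 9)) = 143*(-139 + 5) = 143*(-134) = -19162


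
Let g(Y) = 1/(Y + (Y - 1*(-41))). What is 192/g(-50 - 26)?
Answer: -21312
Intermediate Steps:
g(Y) = 1/(41 + 2*Y) (g(Y) = 1/(Y + (Y + 41)) = 1/(Y + (41 + Y)) = 1/(41 + 2*Y))
192/g(-50 - 26) = 192/(1/(41 + 2*(-50 - 26))) = 192/(1/(41 + 2*(-76))) = 192/(1/(41 - 152)) = 192/(1/(-111)) = 192/(-1/111) = 192*(-111) = -21312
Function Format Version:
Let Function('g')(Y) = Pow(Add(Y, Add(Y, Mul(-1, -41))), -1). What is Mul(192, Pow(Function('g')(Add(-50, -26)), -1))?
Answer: -21312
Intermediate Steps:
Function('g')(Y) = Pow(Add(41, Mul(2, Y)), -1) (Function('g')(Y) = Pow(Add(Y, Add(Y, 41)), -1) = Pow(Add(Y, Add(41, Y)), -1) = Pow(Add(41, Mul(2, Y)), -1))
Mul(192, Pow(Function('g')(Add(-50, -26)), -1)) = Mul(192, Pow(Pow(Add(41, Mul(2, Add(-50, -26))), -1), -1)) = Mul(192, Pow(Pow(Add(41, Mul(2, -76)), -1), -1)) = Mul(192, Pow(Pow(Add(41, -152), -1), -1)) = Mul(192, Pow(Pow(-111, -1), -1)) = Mul(192, Pow(Rational(-1, 111), -1)) = Mul(192, -111) = -21312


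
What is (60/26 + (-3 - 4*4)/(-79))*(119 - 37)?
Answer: 214594/1027 ≈ 208.95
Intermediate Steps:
(60/26 + (-3 - 4*4)/(-79))*(119 - 37) = (60*(1/26) + (-3 - 16)*(-1/79))*82 = (30/13 - 19*(-1/79))*82 = (30/13 + 19/79)*82 = (2617/1027)*82 = 214594/1027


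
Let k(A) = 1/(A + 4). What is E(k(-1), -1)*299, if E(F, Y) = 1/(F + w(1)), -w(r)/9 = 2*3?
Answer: -39/7 ≈ -5.5714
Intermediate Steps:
w(r) = -54 (w(r) = -18*3 = -9*6 = -54)
k(A) = 1/(4 + A)
E(F, Y) = 1/(-54 + F) (E(F, Y) = 1/(F - 54) = 1/(-54 + F))
E(k(-1), -1)*299 = 299/(-54 + 1/(4 - 1)) = 299/(-54 + 1/3) = 299/(-54 + ⅓) = 299/(-161/3) = -3/161*299 = -39/7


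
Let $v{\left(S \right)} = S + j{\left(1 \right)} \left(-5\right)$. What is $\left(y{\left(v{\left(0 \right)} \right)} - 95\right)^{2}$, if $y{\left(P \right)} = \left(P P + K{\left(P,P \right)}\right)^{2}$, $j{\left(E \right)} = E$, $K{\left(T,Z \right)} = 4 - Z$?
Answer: $1125721$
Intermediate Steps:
$v{\left(S \right)} = -5 + S$ ($v{\left(S \right)} = S + 1 \left(-5\right) = S - 5 = -5 + S$)
$y{\left(P \right)} = \left(4 + P^{2} - P\right)^{2}$ ($y{\left(P \right)} = \left(P P - \left(-4 + P\right)\right)^{2} = \left(P^{2} - \left(-4 + P\right)\right)^{2} = \left(4 + P^{2} - P\right)^{2}$)
$\left(y{\left(v{\left(0 \right)} \right)} - 95\right)^{2} = \left(\left(4 + \left(-5 + 0\right)^{2} - \left(-5 + 0\right)\right)^{2} - 95\right)^{2} = \left(\left(4 + \left(-5\right)^{2} - -5\right)^{2} - 95\right)^{2} = \left(\left(4 + 25 + 5\right)^{2} - 95\right)^{2} = \left(34^{2} - 95\right)^{2} = \left(1156 - 95\right)^{2} = 1061^{2} = 1125721$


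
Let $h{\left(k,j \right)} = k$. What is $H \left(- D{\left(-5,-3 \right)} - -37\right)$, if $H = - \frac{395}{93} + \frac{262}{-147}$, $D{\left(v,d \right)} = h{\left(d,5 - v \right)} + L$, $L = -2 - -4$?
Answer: $- \frac{348042}{1519} \approx -229.13$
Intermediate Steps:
$L = 2$ ($L = -2 + 4 = 2$)
$D{\left(v,d \right)} = 2 + d$ ($D{\left(v,d \right)} = d + 2 = 2 + d$)
$H = - \frac{9159}{1519}$ ($H = \left(-395\right) \frac{1}{93} + 262 \left(- \frac{1}{147}\right) = - \frac{395}{93} - \frac{262}{147} = - \frac{9159}{1519} \approx -6.0296$)
$H \left(- D{\left(-5,-3 \right)} - -37\right) = - \frac{9159 \left(- (2 - 3) - -37\right)}{1519} = - \frac{9159 \left(\left(-1\right) \left(-1\right) + 37\right)}{1519} = - \frac{9159 \left(1 + 37\right)}{1519} = \left(- \frac{9159}{1519}\right) 38 = - \frac{348042}{1519}$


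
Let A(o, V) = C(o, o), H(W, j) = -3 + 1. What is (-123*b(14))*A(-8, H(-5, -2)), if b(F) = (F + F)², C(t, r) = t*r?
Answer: -6171648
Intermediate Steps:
H(W, j) = -2
C(t, r) = r*t
b(F) = 4*F² (b(F) = (2*F)² = 4*F²)
A(o, V) = o² (A(o, V) = o*o = o²)
(-123*b(14))*A(-8, H(-5, -2)) = -492*14²*(-8)² = -492*196*64 = -123*784*64 = -96432*64 = -6171648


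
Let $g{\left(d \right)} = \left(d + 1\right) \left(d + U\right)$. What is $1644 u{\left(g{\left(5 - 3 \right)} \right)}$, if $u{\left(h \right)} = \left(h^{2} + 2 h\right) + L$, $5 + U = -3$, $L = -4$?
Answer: $466896$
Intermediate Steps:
$U = -8$ ($U = -5 - 3 = -8$)
$g{\left(d \right)} = \left(1 + d\right) \left(-8 + d\right)$ ($g{\left(d \right)} = \left(d + 1\right) \left(d - 8\right) = \left(1 + d\right) \left(-8 + d\right)$)
$u{\left(h \right)} = -4 + h^{2} + 2 h$ ($u{\left(h \right)} = \left(h^{2} + 2 h\right) - 4 = -4 + h^{2} + 2 h$)
$1644 u{\left(g{\left(5 - 3 \right)} \right)} = 1644 \left(-4 + \left(-8 + \left(5 - 3\right)^{2} - 7 \left(5 - 3\right)\right)^{2} + 2 \left(-8 + \left(5 - 3\right)^{2} - 7 \left(5 - 3\right)\right)\right) = 1644 \left(-4 + \left(-8 + 2^{2} - 14\right)^{2} + 2 \left(-8 + 2^{2} - 14\right)\right) = 1644 \left(-4 + \left(-8 + 4 - 14\right)^{2} + 2 \left(-8 + 4 - 14\right)\right) = 1644 \left(-4 + \left(-18\right)^{2} + 2 \left(-18\right)\right) = 1644 \left(-4 + 324 - 36\right) = 1644 \cdot 284 = 466896$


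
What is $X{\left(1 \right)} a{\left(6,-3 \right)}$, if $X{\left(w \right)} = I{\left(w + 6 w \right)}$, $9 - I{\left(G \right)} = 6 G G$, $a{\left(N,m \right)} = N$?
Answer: $-1710$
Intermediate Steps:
$I{\left(G \right)} = 9 - 6 G^{2}$ ($I{\left(G \right)} = 9 - 6 G G = 9 - 6 G^{2}$)
$X{\left(w \right)} = 9 - 294 w^{2}$ ($X{\left(w \right)} = 9 - 6 \left(w + 6 w\right)^{2} = 9 - 6 \left(7 w\right)^{2} = 9 - 6 \cdot 49 w^{2} = 9 - 294 w^{2}$)
$X{\left(1 \right)} a{\left(6,-3 \right)} = \left(9 - 294 \cdot 1^{2}\right) 6 = \left(9 - 294\right) 6 = \left(-285\right) 6 = -1710$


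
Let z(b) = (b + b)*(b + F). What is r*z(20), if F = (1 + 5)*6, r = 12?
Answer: 26880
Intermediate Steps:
F = 36 (F = 6*6 = 36)
z(b) = 2*b*(36 + b) (z(b) = (b + b)*(b + 36) = (2*b)*(36 + b) = 2*b*(36 + b))
r*z(20) = 12*(2*20*(36 + 20)) = 12*(2*20*56) = 12*2240 = 26880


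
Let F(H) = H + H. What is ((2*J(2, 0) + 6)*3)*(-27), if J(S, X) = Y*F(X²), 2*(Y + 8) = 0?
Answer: -486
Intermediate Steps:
F(H) = 2*H
Y = -8 (Y = -8 + (½)*0 = -8 + 0 = -8)
J(S, X) = -16*X²
((2*J(2, 0) + 6)*3)*(-27) = ((2*(-16*0²) + 6)*3)*(-27) = ((2*(-16*0) + 6)*3)*(-27) = ((2*0 + 6)*3)*(-27) = ((0 + 6)*3)*(-27) = (6*3)*(-27) = 18*(-27) = -486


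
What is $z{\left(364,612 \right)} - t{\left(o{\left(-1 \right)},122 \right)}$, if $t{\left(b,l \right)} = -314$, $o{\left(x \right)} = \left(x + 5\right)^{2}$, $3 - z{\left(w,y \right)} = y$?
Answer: $-295$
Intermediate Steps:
$z{\left(w,y \right)} = 3 - y$
$o{\left(x \right)} = \left(5 + x\right)^{2}$
$z{\left(364,612 \right)} - t{\left(o{\left(-1 \right)},122 \right)} = \left(3 - 612\right) - -314 = \left(3 - 612\right) + 314 = -609 + 314 = -295$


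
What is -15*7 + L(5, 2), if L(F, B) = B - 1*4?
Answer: -107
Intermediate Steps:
L(F, B) = -4 + B (L(F, B) = B - 4 = -4 + B)
-15*7 + L(5, 2) = -15*7 + (-4 + 2) = -105 - 2 = -107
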